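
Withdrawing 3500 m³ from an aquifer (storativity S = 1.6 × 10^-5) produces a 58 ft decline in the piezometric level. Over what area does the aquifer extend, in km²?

Δh = 58 ft = 17.68 m
A = ΔV / (S × Δh) = 3500 / (1.6 × 10^-5 × 17.68) = 1.237 × 10^7 m²
A = 1.237 × 10^7 m² = 12.37 km²

A ≈ 12.4 km²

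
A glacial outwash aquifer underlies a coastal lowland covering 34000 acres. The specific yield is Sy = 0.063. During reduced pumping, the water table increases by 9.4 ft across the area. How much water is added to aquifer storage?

A = 34000 acres = 1.376 × 10^8 m²
Δh = 9.4 ft = 2.865 m
ΔV = Sy × A × Δh = 0.063 × 1.376 × 10^8 m² × 2.865 m = 2.484 × 10^7 m³

ΔV ≈ 2.48 × 10^7 m³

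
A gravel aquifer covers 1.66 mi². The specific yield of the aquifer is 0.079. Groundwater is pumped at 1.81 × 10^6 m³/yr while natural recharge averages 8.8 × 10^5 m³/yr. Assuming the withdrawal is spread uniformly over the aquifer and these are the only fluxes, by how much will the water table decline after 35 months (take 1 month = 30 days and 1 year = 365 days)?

Δh ≈ 7.88 m

A = 1.66 mi² = 4.299 × 10^6 m²
Net abstraction = 1.81 × 10^6 − 8.8 × 10^5 = 9.3 × 10^5 m³/yr
Q_net = 9.3 × 10^5 m³/yr = 2548 m³/d
t = 35 months = 1050 d
ΔV = Q × t = 2548 m³/d × 1050 d = 2.675 × 10^6 m³
Δh = ΔV / (Sy × A) = 2.675 × 10^6 / (0.079 × 4.299 × 10^6) = 7.877 m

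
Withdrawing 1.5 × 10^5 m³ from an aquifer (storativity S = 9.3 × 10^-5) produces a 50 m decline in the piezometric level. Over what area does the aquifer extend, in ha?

A ≈ 3230 ha

A = ΔV / (S × Δh) = 1.5 × 10^5 / (9.3 × 10^-5 × 50) = 3.226 × 10^7 m²
A = 3.226 × 10^7 m² = 3226 ha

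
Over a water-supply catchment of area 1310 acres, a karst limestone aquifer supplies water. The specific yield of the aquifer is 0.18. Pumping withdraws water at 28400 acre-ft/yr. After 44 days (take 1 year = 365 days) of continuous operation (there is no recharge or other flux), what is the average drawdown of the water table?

Δh ≈ 4.43 m

A = 1310 acres = 5.301 × 10^6 m²
Q = 28400 acre-ft/yr = 95980 m³/d
ΔV = Q × t = 95980 m³/d × 44 d = 4.223 × 10^6 m³
Δh = ΔV / (Sy × A) = 4.223 × 10^6 / (0.18 × 5.301 × 10^6) = 4.425 m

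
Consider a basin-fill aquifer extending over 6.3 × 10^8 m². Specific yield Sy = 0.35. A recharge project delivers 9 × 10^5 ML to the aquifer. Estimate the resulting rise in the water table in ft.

Δh ≈ 13.4 ft

ΔV = 9 × 10^5 ML = 9 × 10^8 m³
Δh = ΔV / (Sy × A) = 9 × 10^8 m³ / (0.35 × 6.3 × 10^8 m²) = 4.082 m
Δh = 4.082 m = 13.39 ft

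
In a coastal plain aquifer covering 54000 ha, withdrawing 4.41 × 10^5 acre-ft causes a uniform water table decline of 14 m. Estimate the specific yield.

A = 54000 ha = 5.4 × 10^8 m²
ΔV = 4.41 × 10^5 acre-ft = 5.44 × 10^8 m³
Sy = ΔV / (A × Δh) = 5.44 × 10^8 m³ / (5.4 × 10^8 m² × 14 m) = 0.07195

Sy ≈ 0.072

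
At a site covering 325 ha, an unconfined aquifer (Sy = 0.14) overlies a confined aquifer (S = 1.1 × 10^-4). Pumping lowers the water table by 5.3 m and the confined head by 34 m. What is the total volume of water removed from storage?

ΔV ≈ 2.42 × 10^6 m³

A = 325 ha = 3.25 × 10^6 m²
Unconfined: ΔV_u = Sy × A × Δh_u = 0.14 × 3.25 × 10^6 × 5.3 = 2.412 × 10^6 m³
Confined: ΔV_c = S × A × Δh_c = 1.1 × 10^-4 × 3.25 × 10^6 × 34 = 12160 m³
Total ΔV = 2.412 × 10^6 + 12160 = 2.424 × 10^6 m³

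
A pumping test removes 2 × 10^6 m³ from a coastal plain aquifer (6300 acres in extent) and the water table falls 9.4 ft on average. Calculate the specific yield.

Sy ≈ 0.027

A = 6300 acres = 2.55 × 10^7 m²
Δh = 9.4 ft = 2.865 m
Sy = ΔV / (A × Δh) = 2 × 10^6 m³ / (2.55 × 10^7 m² × 2.865 m) = 0.02738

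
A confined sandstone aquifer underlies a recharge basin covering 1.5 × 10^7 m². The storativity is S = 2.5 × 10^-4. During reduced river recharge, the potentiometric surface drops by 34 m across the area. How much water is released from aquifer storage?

ΔV = S × A × Δh = 2.5 × 10^-4 × 1.5 × 10^7 m² × 34 m = 1.275 × 10^5 m³

ΔV ≈ 1.27 × 10^5 m³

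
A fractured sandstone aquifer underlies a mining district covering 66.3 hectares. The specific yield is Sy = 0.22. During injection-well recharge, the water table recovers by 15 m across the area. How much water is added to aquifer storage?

A = 66.3 hectares = 6.63 × 10^5 m²
ΔV = Sy × A × Δh = 0.22 × 6.63 × 10^5 m² × 15 m = 2.188 × 10^6 m³

ΔV ≈ 2.19 × 10^6 m³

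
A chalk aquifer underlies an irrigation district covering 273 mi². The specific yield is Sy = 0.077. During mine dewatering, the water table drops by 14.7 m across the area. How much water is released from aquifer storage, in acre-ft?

A = 273 mi² = 7.071 × 10^8 m²
ΔV = Sy × A × Δh = 0.077 × 7.071 × 10^8 m² × 14.7 m = 8.003 × 10^8 m³
ΔV = 8.003 × 10^8 m³ = 6.488 × 10^5 acre-ft

ΔV ≈ 6.49 × 10^5 acre-ft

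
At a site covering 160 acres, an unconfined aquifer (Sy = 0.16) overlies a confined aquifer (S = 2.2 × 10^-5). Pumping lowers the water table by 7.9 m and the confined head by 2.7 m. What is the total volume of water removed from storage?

A = 160 acres = 6.475 × 10^5 m²
Unconfined: ΔV_u = Sy × A × Δh_u = 0.16 × 6.475 × 10^5 × 7.9 = 8.184 × 10^5 m³
Confined: ΔV_c = S × A × Δh_c = 2.2 × 10^-5 × 6.475 × 10^5 × 2.7 = 38.46 m³
Total ΔV = 8.184 × 10^5 + 38.46 = 8.185 × 10^5 m³

ΔV ≈ 8.18 × 10^5 m³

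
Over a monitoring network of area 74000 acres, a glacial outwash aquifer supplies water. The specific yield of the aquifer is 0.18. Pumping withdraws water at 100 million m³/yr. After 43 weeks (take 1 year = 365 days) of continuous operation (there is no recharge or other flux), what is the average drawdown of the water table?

A = 74000 acres = 2.995 × 10^8 m²
Q = 100 million m³/yr = 2.74 × 10^5 m³/d
t = 43 weeks = 301 d
ΔV = Q × t = 2.74 × 10^5 m³/d × 301 d = 8.247 × 10^7 m³
Δh = ΔV / (Sy × A) = 8.247 × 10^7 / (0.18 × 2.995 × 10^8) = 1.53 m

Δh ≈ 1.53 m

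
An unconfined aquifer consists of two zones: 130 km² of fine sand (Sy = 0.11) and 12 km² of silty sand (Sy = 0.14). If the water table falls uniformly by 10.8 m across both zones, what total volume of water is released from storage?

ΔV ≈ 1.73 × 10^8 m³

A₁ = 130 km² = 1.3 × 10^8 m²; A₂ = 12 km² = 1.2 × 10^7 m²
ΔV₁ = 0.11 × 1.3 × 10^8 × 10.8 = 1.544 × 10^8 m³
ΔV₂ = 0.14 × 1.2 × 10^7 × 10.8 = 1.814 × 10^7 m³
ΔV = ΔV₁ + ΔV₂ = 1.726 × 10^8 m³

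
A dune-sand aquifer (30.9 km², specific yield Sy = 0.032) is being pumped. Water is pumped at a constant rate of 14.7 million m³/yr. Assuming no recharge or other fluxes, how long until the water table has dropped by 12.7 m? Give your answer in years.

A = 30.9 km² = 3.09 × 10^7 m²
ΔV = Sy × A × Δh = 0.032 × 3.09 × 10^7 × 12.7 = 1.256 × 10^7 m³
Q = 14.7 million m³/yr = 40270 m³/d
t = ΔV / Q = 1.256 × 10^7 m³ / 40270 m³/d = 311.8 d
t = 311.8 d ≈ 0.8543 years

t ≈ 0.854 years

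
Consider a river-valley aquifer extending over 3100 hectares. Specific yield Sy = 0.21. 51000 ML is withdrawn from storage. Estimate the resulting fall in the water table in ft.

A = 3100 hectares = 3.1 × 10^7 m²
ΔV = 51000 ML = 5.1 × 10^7 m³
Δh = ΔV / (Sy × A) = 5.1 × 10^7 m³ / (0.21 × 3.1 × 10^7 m²) = 7.834 m
Δh = 7.834 m = 25.7 ft

Δh ≈ 25.7 ft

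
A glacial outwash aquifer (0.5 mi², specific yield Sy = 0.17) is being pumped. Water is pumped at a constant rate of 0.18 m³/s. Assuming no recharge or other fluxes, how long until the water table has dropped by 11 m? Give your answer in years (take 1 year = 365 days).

t ≈ 0.427 years

A = 0.5 mi² = 1.295 × 10^6 m²
ΔV = Sy × A × Δh = 0.17 × 1.295 × 10^6 × 11 = 2.422 × 10^6 m³
Q = 0.18 m³/s = 15550 m³/d
t = ΔV / Q = 2.422 × 10^6 m³ / 15550 m³/d = 155.7 d
t = 155.7 d ≈ 0.4266 years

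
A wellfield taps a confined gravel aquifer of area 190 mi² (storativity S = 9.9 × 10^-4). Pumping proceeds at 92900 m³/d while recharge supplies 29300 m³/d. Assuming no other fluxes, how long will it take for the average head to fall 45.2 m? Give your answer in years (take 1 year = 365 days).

t ≈ 0.949 years

A = 190 mi² = 4.921 × 10^8 m²
ΔV = S × A × Δh = 9.9 × 10^-4 × 4.921 × 10^8 × 45.2 = 2.202 × 10^7 m³
Net withdrawal = 92900 − 29300 = 63600 m³/d
t = ΔV / Q = 2.202 × 10^7 m³ / 63600 m³/d = 346.2 d
t = 346.2 d ≈ 0.9486 years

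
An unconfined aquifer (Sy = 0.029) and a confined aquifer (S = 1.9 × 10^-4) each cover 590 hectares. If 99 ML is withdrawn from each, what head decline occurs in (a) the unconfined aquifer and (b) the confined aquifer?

A = 590 hectares = 5.9 × 10^6 m²
ΔV = 99 ML = 99000 m³
Unconfined: Δh_u = ΔV/(Sy·A) = 99000/(0.029 × 5.9 × 10^6) = 0.5786 m
Confined: Δh_c = ΔV/(S·A) = 99000/(1.9 × 10^-4 × 5.9 × 10^6) = 88.31 m

Δh_u ≈ 0.579 m; Δh_c ≈ 88.3 m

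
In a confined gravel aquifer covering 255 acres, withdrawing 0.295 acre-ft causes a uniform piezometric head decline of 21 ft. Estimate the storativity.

A = 255 acres = 1.032 × 10^6 m²
Δh = 21 ft = 6.401 m
ΔV = 0.295 acre-ft = 363.9 m³
S = ΔV / (A × Δh) = 363.9 m³ / (1.032 × 10^6 m² × 6.401 m) = 5.509 × 10^-5

S ≈ 5.5 × 10^-5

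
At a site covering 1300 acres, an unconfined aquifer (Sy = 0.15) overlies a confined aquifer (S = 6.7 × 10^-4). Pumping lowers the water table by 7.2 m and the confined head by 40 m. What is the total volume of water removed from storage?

A = 1300 acres = 5.261 × 10^6 m²
Unconfined: ΔV_u = Sy × A × Δh_u = 0.15 × 5.261 × 10^6 × 7.2 = 5.682 × 10^6 m³
Confined: ΔV_c = S × A × Δh_c = 6.7 × 10^-4 × 5.261 × 10^6 × 40 = 1.41 × 10^5 m³
Total ΔV = 5.682 × 10^6 + 1.41 × 10^5 = 5.823 × 10^6 m³

ΔV ≈ 5.82 × 10^6 m³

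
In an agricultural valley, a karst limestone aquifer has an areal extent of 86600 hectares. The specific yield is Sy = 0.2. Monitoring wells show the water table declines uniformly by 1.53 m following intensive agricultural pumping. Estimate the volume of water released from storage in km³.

ΔV ≈ 0.265 km³

A = 86600 hectares = 8.66 × 10^8 m²
ΔV = Sy × A × Δh = 0.2 × 8.66 × 10^8 m² × 1.53 m = 2.65 × 10^8 m³
ΔV = 2.65 × 10^8 m³ = 0.265 km³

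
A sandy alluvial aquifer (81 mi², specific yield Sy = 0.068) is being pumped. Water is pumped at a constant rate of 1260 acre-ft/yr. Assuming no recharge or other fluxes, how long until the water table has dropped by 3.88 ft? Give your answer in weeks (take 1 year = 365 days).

t ≈ 566 weeks

A = 81 mi² = 2.098 × 10^8 m²
Δh = 3.88 ft = 1.183 m
ΔV = Sy × A × Δh = 0.068 × 2.098 × 10^8 × 1.183 = 1.687 × 10^7 m³
Q = 1260 acre-ft/yr = 4258 m³/d
t = ΔV / Q = 1.687 × 10^7 m³ / 4258 m³/d = 3962 d
t = 3962 d ≈ 566 weeks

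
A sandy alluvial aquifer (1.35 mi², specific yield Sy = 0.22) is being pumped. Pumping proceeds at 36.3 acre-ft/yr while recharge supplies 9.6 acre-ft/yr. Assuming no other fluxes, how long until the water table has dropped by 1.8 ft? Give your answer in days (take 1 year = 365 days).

t ≈ 4680 days

A = 1.35 mi² = 3.496 × 10^6 m²
Δh = 1.8 ft = 0.5486 m
ΔV = Sy × A × Δh = 0.22 × 3.496 × 10^6 × 0.5486 = 4.22 × 10^5 m³
Net withdrawal = 36.3 − 9.6 = 26.7 acre-ft/yr = 90.23 m³/d
t = ΔV / Q = 4.22 × 10^5 m³ / 90.23 m³/d = 4677 d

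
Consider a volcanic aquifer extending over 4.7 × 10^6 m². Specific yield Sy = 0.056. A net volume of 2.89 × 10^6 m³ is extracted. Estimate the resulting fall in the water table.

Δh ≈ 11 m

Δh = ΔV / (Sy × A) = 2.89 × 10^6 m³ / (0.056 × 4.7 × 10^6 m²) = 10.98 m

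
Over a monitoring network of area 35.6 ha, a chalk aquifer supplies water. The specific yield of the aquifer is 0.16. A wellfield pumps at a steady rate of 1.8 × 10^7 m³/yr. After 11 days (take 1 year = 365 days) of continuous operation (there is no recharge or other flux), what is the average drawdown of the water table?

Δh ≈ 9.52 m

A = 35.6 ha = 3.56 × 10^5 m²
Q = 1.8 × 10^7 m³/yr = 49320 m³/d
ΔV = Q × t = 49320 m³/d × 11 d = 5.425 × 10^5 m³
Δh = ΔV / (Sy × A) = 5.425 × 10^5 / (0.16 × 3.56 × 10^5) = 9.524 m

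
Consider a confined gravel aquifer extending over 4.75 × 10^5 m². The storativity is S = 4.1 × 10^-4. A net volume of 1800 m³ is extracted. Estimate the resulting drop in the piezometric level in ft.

Δh = ΔV / (S × A) = 1800 m³ / (4.1 × 10^-4 × 4.75 × 10^5 m²) = 9.243 m
Δh = 9.243 m = 30.32 ft

Δh ≈ 30.3 ft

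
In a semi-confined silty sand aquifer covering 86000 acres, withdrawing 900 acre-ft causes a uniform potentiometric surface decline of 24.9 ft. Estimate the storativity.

A = 86000 acres = 3.48 × 10^8 m²
Δh = 24.9 ft = 7.59 m
ΔV = 900 acre-ft = 1.11 × 10^6 m³
S = ΔV / (A × Δh) = 1.11 × 10^6 m³ / (3.48 × 10^8 m² × 7.59 m) = 4.203 × 10^-4

S ≈ 4.2 × 10^-4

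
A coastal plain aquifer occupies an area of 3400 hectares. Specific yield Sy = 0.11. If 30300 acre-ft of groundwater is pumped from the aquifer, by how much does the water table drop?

A = 3400 hectares = 3.4 × 10^7 m²
ΔV = 30300 acre-ft = 3.737 × 10^7 m³
Δh = ΔV / (Sy × A) = 3.737 × 10^7 m³ / (0.11 × 3.4 × 10^7 m²) = 9.993 m

Δh ≈ 9.99 m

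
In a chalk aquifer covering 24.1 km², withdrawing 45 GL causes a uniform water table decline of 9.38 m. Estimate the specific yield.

A = 24.1 km² = 2.41 × 10^7 m²
ΔV = 45 GL = 4.5 × 10^7 m³
Sy = ΔV / (A × Δh) = 4.5 × 10^7 m³ / (2.41 × 10^7 m² × 9.38 m) = 0.1991

Sy ≈ 0.2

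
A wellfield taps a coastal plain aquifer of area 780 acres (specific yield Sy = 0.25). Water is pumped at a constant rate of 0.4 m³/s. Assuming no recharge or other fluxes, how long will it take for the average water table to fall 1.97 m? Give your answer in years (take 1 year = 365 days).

t ≈ 0.123 years

A = 780 acres = 3.157 × 10^6 m²
ΔV = Sy × A × Δh = 0.25 × 3.157 × 10^6 × 1.97 = 1.555 × 10^6 m³
Q = 0.4 m³/s = 34560 m³/d
t = ΔV / Q = 1.555 × 10^6 m³ / 34560 m³/d = 44.98 d
t = 44.98 d ≈ 0.1232 years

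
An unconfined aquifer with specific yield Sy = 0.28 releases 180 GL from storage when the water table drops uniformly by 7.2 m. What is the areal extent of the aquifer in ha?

ΔV = 180 GL = 1.8 × 10^8 m³
A = ΔV / (Sy × Δh) = 1.8 × 10^8 / (0.28 × 7.2) = 8.929 × 10^7 m²
A = 8.929 × 10^7 m² = 8929 ha

A ≈ 8930 ha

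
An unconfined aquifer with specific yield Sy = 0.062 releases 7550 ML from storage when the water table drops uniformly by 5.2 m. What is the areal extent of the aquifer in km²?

A ≈ 23.4 km²

ΔV = 7550 ML = 7.55 × 10^6 m³
A = ΔV / (Sy × Δh) = 7.55 × 10^6 / (0.062 × 5.2) = 2.342 × 10^7 m²
A = 2.342 × 10^7 m² = 23.42 km²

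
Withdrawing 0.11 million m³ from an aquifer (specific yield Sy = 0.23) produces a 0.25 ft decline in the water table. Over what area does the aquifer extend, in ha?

Δh = 0.25 ft = 0.0762 m
ΔV = 0.11 million m³ = 1.1 × 10^5 m³
A = ΔV / (Sy × Δh) = 1.1 × 10^5 / (0.23 × 0.0762) = 6.276 × 10^6 m²
A = 6.276 × 10^6 m² = 627.6 ha

A ≈ 628 ha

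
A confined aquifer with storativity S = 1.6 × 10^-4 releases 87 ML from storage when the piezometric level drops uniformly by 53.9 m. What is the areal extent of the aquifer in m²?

ΔV = 87 ML = 87000 m³
A = ΔV / (S × Δh) = 87000 / (1.6 × 10^-4 × 53.9) = 1.009 × 10^7 m²

A ≈ 1.01 × 10^7 m²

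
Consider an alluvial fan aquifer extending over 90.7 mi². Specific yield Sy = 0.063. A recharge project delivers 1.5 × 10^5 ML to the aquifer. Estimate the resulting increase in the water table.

A = 90.7 mi² = 2.349 × 10^8 m²
ΔV = 1.5 × 10^5 ML = 1.5 × 10^8 m³
Δh = ΔV / (Sy × A) = 1.5 × 10^8 m³ / (0.063 × 2.349 × 10^8 m²) = 10.14 m

Δh ≈ 10.1 m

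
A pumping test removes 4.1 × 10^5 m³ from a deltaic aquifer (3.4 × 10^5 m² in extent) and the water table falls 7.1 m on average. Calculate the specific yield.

Sy ≈ 0.17

Sy = ΔV / (A × Δh) = 4.1 × 10^5 m³ / (3.4 × 10^5 m² × 7.1 m) = 0.1698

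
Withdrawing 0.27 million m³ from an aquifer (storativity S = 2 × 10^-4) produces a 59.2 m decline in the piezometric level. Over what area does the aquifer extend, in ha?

A ≈ 2280 ha

ΔV = 0.27 million m³ = 2.7 × 10^5 m³
A = ΔV / (S × Δh) = 2.7 × 10^5 / (2 × 10^-4 × 59.2) = 2.28 × 10^7 m²
A = 2.28 × 10^7 m² = 2280 ha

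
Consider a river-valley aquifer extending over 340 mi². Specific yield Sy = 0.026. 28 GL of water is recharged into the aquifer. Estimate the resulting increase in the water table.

A = 340 mi² = 8.806 × 10^8 m²
ΔV = 28 GL = 2.8 × 10^7 m³
Δh = ΔV / (Sy × A) = 2.8 × 10^7 m³ / (0.026 × 8.806 × 10^8 m²) = 1.223 m

Δh ≈ 1.22 m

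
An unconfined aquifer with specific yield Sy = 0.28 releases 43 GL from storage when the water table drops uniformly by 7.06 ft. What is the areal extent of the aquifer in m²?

A ≈ 7.14 × 10^7 m²

Δh = 7.06 ft = 2.152 m
ΔV = 43 GL = 4.3 × 10^7 m³
A = ΔV / (Sy × Δh) = 4.3 × 10^7 / (0.28 × 2.152) = 7.137 × 10^7 m²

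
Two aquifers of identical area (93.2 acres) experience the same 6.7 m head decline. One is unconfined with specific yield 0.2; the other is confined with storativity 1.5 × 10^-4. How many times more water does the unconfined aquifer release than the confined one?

ΔV_u / ΔV_c ≈ 1330

A = 93.2 acres = 3.772 × 10^5 m²
Unconfined: ΔV_u = Sy × A × Δh = 0.2 × 3.772 × 10^5 × 6.7 = 5.054 × 10^5 m³
Confined: ΔV_c = S × A × Δh = 1.5 × 10^-4 × 3.772 × 10^5 × 6.7 = 379.1 m³
Ratio = ΔV_u / ΔV_c = Sy / S = 0.2 / 1.5 × 10^-4 = 1333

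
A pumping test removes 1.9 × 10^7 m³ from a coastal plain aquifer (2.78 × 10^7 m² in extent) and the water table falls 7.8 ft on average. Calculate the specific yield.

Δh = 7.8 ft = 2.377 m
Sy = ΔV / (A × Δh) = 1.9 × 10^7 m³ / (2.78 × 10^7 m² × 2.377 m) = 0.2875

Sy ≈ 0.29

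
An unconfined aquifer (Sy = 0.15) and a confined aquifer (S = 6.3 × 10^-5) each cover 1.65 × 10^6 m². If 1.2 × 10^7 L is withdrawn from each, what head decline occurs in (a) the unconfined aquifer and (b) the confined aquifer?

Δh_u ≈ 0.0485 m; Δh_c ≈ 115 m

ΔV = 1.2 × 10^7 L = 12000 m³
Unconfined: Δh_u = ΔV/(Sy·A) = 12000/(0.15 × 1.65 × 10^6) = 0.04848 m
Confined: Δh_c = ΔV/(S·A) = 12000/(6.3 × 10^-5 × 1.65 × 10^6) = 115.4 m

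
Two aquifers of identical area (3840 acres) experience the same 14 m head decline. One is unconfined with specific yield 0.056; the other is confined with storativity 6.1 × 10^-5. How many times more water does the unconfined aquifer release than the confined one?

ΔV_u / ΔV_c ≈ 918

A = 3840 acres = 1.554 × 10^7 m²
Unconfined: ΔV_u = Sy × A × Δh = 0.056 × 1.554 × 10^7 × 14 = 1.218 × 10^7 m³
Confined: ΔV_c = S × A × Δh = 6.1 × 10^-5 × 1.554 × 10^7 × 14 = 13270 m³
Ratio = ΔV_u / ΔV_c = Sy / S = 0.056 / 6.1 × 10^-5 = 918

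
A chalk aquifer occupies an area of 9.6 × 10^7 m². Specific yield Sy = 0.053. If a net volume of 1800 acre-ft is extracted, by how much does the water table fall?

ΔV = 1800 acre-ft = 2.22 × 10^6 m³
Δh = ΔV / (Sy × A) = 2.22 × 10^6 m³ / (0.053 × 9.6 × 10^7 m²) = 0.4364 m

Δh ≈ 0.436 m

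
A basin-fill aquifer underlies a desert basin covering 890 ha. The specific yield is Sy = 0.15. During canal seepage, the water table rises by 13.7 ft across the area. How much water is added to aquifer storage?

ΔV ≈ 5.57 × 10^6 m³

A = 890 ha = 8.9 × 10^6 m²
Δh = 13.7 ft = 4.176 m
ΔV = Sy × A × Δh = 0.15 × 8.9 × 10^6 m² × 4.176 m = 5.575 × 10^6 m³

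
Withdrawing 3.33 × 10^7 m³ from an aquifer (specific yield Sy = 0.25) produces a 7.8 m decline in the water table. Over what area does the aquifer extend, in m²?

A ≈ 1.71 × 10^7 m²

A = ΔV / (Sy × Δh) = 3.33 × 10^7 / (0.25 × 7.8) = 1.708 × 10^7 m²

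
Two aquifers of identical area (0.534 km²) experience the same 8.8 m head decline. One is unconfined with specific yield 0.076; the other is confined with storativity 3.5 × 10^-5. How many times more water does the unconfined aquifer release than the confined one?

ΔV_u / ΔV_c ≈ 2170

A = 0.534 km² = 5.34 × 10^5 m²
Unconfined: ΔV_u = Sy × A × Δh = 0.076 × 5.34 × 10^5 × 8.8 = 3.571 × 10^5 m³
Confined: ΔV_c = S × A × Δh = 3.5 × 10^-5 × 5.34 × 10^5 × 8.8 = 164.5 m³
Ratio = ΔV_u / ΔV_c = Sy / S = 0.076 / 3.5 × 10^-5 = 2171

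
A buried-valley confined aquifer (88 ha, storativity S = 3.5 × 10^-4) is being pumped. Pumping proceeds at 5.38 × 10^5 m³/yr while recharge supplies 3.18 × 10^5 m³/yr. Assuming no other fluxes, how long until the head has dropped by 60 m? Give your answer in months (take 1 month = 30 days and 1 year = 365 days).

t ≈ 1.02 months

A = 88 ha = 8.8 × 10^5 m²
ΔV = S × A × Δh = 3.5 × 10^-4 × 8.8 × 10^5 × 60 = 18480 m³
Net withdrawal = 5.38 × 10^5 − 3.18 × 10^5 = 2.2 × 10^5 m³/yr = 602.7 m³/d
t = ΔV / Q = 18480 m³ / 602.7 m³/d = 30.66 d
t = 30.66 d ≈ 1.022 months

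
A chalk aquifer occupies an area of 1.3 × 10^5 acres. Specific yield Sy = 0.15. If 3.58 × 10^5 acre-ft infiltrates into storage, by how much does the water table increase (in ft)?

Δh ≈ 18.4 ft

A = 1.3 × 10^5 acres = 5.261 × 10^8 m²
ΔV = 3.58 × 10^5 acre-ft = 4.416 × 10^8 m³
Δh = ΔV / (Sy × A) = 4.416 × 10^8 m³ / (0.15 × 5.261 × 10^8 m²) = 5.596 m
Δh = 5.596 m = 18.36 ft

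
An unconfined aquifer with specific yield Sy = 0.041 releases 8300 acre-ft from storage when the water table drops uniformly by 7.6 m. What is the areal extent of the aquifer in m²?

A ≈ 3.29 × 10^7 m²

ΔV = 8300 acre-ft = 1.024 × 10^7 m³
A = ΔV / (Sy × Δh) = 1.024 × 10^7 / (0.041 × 7.6) = 3.286 × 10^7 m²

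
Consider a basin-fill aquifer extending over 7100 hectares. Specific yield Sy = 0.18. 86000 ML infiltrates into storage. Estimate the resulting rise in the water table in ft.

A = 7100 hectares = 7.1 × 10^7 m²
ΔV = 86000 ML = 8.6 × 10^7 m³
Δh = ΔV / (Sy × A) = 8.6 × 10^7 m³ / (0.18 × 7.1 × 10^7 m²) = 6.729 m
Δh = 6.729 m = 22.08 ft

Δh ≈ 22.1 ft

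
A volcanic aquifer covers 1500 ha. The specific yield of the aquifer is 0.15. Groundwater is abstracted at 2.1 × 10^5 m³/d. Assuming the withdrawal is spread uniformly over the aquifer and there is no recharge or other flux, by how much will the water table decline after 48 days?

A = 1500 ha = 1.5 × 10^7 m²
ΔV = Q × t = 2.1 × 10^5 m³/d × 48 d = 1.008 × 10^7 m³
Δh = ΔV / (Sy × A) = 1.008 × 10^7 / (0.15 × 1.5 × 10^7) = 4.48 m

Δh ≈ 4.48 m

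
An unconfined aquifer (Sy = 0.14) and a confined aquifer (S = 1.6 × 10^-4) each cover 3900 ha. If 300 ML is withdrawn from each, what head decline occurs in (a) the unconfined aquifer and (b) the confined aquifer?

Δh_u ≈ 0.0549 m; Δh_c ≈ 48.1 m

A = 3900 ha = 3.9 × 10^7 m²
ΔV = 300 ML = 3 × 10^5 m³
Unconfined: Δh_u = ΔV/(Sy·A) = 3 × 10^5/(0.14 × 3.9 × 10^7) = 0.05495 m
Confined: Δh_c = ΔV/(S·A) = 3 × 10^5/(1.6 × 10^-4 × 3.9 × 10^7) = 48.08 m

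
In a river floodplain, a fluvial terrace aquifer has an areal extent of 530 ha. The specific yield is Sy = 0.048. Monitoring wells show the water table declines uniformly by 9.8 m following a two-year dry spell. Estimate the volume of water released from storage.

A = 530 ha = 5.3 × 10^6 m²
ΔV = Sy × A × Δh = 0.048 × 5.3 × 10^6 m² × 9.8 m = 2.493 × 10^6 m³

ΔV ≈ 2.49 × 10^6 m³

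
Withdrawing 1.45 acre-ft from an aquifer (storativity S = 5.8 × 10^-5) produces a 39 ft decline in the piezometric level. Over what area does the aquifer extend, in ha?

A ≈ 259 ha

Δh = 39 ft = 11.89 m
ΔV = 1.45 acre-ft = 1789 m³
A = ΔV / (S × Δh) = 1789 / (5.8 × 10^-5 × 11.89) = 2.594 × 10^6 m²
A = 2.594 × 10^6 m² = 259.4 ha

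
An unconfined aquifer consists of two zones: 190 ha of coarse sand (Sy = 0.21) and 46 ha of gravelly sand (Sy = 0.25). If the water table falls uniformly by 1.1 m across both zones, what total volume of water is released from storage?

ΔV ≈ 5.65 × 10^5 m³

A₁ = 190 ha = 1.9 × 10^6 m²; A₂ = 46 ha = 4.6 × 10^5 m²
ΔV₁ = 0.21 × 1.9 × 10^6 × 1.1 = 4.389 × 10^5 m³
ΔV₂ = 0.25 × 4.6 × 10^5 × 1.1 = 1.265 × 10^5 m³
ΔV = ΔV₁ + ΔV₂ = 5.654 × 10^5 m³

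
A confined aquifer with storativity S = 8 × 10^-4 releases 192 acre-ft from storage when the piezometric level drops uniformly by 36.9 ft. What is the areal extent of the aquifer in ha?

A ≈ 2630 ha

Δh = 36.9 ft = 11.25 m
ΔV = 192 acre-ft = 2.368 × 10^5 m³
A = ΔV / (S × Δh) = 2.368 × 10^5 / (8 × 10^-4 × 11.25) = 2.632 × 10^7 m²
A = 2.632 × 10^7 m² = 2632 ha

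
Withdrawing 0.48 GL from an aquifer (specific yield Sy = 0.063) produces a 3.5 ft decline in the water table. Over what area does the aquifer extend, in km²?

Δh = 3.5 ft = 1.067 m
ΔV = 0.48 GL = 4.8 × 10^5 m³
A = ΔV / (Sy × Δh) = 4.8 × 10^5 / (0.063 × 1.067) = 7.142 × 10^6 m²
A = 7.142 × 10^6 m² = 7.142 km²

A ≈ 7.14 km²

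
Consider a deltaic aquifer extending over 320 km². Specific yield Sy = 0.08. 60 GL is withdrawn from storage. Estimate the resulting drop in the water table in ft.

A = 320 km² = 3.2 × 10^8 m²
ΔV = 60 GL = 6 × 10^7 m³
Δh = ΔV / (Sy × A) = 6 × 10^7 m³ / (0.08 × 3.2 × 10^8 m²) = 2.344 m
Δh = 2.344 m = 7.689 ft

Δh ≈ 7.69 ft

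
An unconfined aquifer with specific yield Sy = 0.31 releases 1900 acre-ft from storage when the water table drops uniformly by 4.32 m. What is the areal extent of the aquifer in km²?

A ≈ 1.75 km²

ΔV = 1900 acre-ft = 2.344 × 10^6 m³
A = ΔV / (Sy × Δh) = 2.344 × 10^6 / (0.31 × 4.32) = 1.75 × 10^6 m²
A = 1.75 × 10^6 m² = 1.75 km²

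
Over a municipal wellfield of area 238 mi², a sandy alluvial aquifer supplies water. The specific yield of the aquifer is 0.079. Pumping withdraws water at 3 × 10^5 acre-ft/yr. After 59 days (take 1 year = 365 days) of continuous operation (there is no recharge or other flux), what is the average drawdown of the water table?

Δh ≈ 1.23 m

A = 238 mi² = 6.164 × 10^8 m²
Q = 3 × 10^5 acre-ft/yr = 1.014 × 10^6 m³/d
ΔV = Q × t = 1.014 × 10^6 m³/d × 59 d = 5.982 × 10^7 m³
Δh = ΔV / (Sy × A) = 5.982 × 10^7 / (0.079 × 6.164 × 10^8) = 1.228 m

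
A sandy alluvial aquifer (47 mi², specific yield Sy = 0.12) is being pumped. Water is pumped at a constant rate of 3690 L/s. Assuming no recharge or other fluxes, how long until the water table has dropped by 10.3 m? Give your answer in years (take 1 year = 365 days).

t ≈ 1.29 years

A = 47 mi² = 1.217 × 10^8 m²
ΔV = Sy × A × Δh = 0.12 × 1.217 × 10^8 × 10.3 = 1.505 × 10^8 m³
Q = 3690 L/s = 3.188 × 10^5 m³/d
t = ΔV / Q = 1.505 × 10^8 m³ / 3.188 × 10^5 m³/d = 471.9 d
t = 471.9 d ≈ 1.293 years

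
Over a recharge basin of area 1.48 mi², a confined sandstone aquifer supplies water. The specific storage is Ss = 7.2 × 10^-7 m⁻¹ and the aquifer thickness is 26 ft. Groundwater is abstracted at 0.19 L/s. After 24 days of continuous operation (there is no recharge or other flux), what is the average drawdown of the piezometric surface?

Δh ≈ 18 m

b = 26 ft = 7.925 m
S = Ss × b = 7.2 × 10^-7 m⁻¹ × 7.925 m = 5.706 × 10^-6
A = 1.48 mi² = 3.833 × 10^6 m²
Q = 0.19 L/s = 16.42 m³/d
ΔV = Q × t = 16.42 m³/d × 24 d = 394 m³
Δh = ΔV / (S × A) = 394 / (5.706 × 10^-6 × 3.833 × 10^6) = 18.01 m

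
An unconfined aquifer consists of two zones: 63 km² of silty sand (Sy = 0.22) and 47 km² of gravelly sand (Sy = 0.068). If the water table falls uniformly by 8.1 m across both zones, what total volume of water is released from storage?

ΔV ≈ 1.38 × 10^8 m³

A₁ = 63 km² = 6.3 × 10^7 m²; A₂ = 47 km² = 4.7 × 10^7 m²
ΔV₁ = 0.22 × 6.3 × 10^7 × 8.1 = 1.123 × 10^8 m³
ΔV₂ = 0.068 × 4.7 × 10^7 × 8.1 = 2.589 × 10^7 m³
ΔV = ΔV₁ + ΔV₂ = 1.382 × 10^8 m³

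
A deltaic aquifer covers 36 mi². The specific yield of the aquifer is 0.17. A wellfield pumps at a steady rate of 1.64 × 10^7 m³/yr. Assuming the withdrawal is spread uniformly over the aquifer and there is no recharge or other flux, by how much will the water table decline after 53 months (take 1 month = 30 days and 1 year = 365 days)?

A = 36 mi² = 9.324 × 10^7 m²
Q = 1.64 × 10^7 m³/yr = 44930 m³/d
t = 53 months = 1590 d
ΔV = Q × t = 44930 m³/d × 1590 d = 7.144 × 10^7 m³
Δh = ΔV / (Sy × A) = 7.144 × 10^7 / (0.17 × 9.324 × 10^7) = 4.507 m

Δh ≈ 4.51 m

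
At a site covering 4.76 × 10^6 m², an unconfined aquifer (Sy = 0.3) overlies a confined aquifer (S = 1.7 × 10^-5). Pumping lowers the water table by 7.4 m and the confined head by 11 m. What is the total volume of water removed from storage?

Unconfined: ΔV_u = Sy × A × Δh_u = 0.3 × 4.76 × 10^6 × 7.4 = 1.057 × 10^7 m³
Confined: ΔV_c = S × A × Δh_c = 1.7 × 10^-5 × 4.76 × 10^6 × 11 = 890.1 m³
Total ΔV = 1.057 × 10^7 + 890.1 = 1.057 × 10^7 m³

ΔV ≈ 1.06 × 10^7 m³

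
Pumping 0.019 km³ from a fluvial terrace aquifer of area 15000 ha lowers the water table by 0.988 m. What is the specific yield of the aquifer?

A = 15000 ha = 1.5 × 10^8 m²
ΔV = 0.019 km³ = 1.9 × 10^7 m³
Sy = ΔV / (A × Δh) = 1.9 × 10^7 m³ / (1.5 × 10^8 m² × 0.988 m) = 0.1282

Sy ≈ 0.13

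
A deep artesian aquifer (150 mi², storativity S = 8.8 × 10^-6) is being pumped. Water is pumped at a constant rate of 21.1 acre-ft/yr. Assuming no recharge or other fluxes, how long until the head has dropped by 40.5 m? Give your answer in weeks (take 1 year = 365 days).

A = 150 mi² = 3.885 × 10^8 m²
ΔV = S × A × Δh = 8.8 × 10^-6 × 3.885 × 10^8 × 40.5 = 1.385 × 10^5 m³
Q = 21.1 acre-ft/yr = 71.31 m³/d
t = ΔV / Q = 1.385 × 10^5 m³ / 71.31 m³/d = 1942 d
t = 1942 d ≈ 277.4 weeks

t ≈ 277 weeks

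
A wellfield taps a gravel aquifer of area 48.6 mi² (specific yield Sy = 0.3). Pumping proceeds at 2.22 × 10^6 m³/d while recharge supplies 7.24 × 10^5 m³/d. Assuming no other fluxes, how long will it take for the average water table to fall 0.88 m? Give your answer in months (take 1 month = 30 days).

t ≈ 0.74 months

A = 48.6 mi² = 1.259 × 10^8 m²
ΔV = Sy × A × Δh = 0.3 × 1.259 × 10^8 × 0.88 = 3.323 × 10^7 m³
Net withdrawal = 2.22 × 10^6 − 7.24 × 10^5 = 1.496 × 10^6 m³/d
t = ΔV / Q = 3.323 × 10^7 m³ / 1.496 × 10^6 m³/d = 22.21 d
t = 22.21 d ≈ 0.7404 months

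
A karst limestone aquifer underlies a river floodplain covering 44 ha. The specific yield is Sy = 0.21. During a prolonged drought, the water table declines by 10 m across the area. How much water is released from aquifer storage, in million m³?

A = 44 ha = 4.4 × 10^5 m²
ΔV = Sy × A × Δh = 0.21 × 4.4 × 10^5 m² × 10 m = 9.24 × 10^5 m³
ΔV = 9.24 × 10^5 m³ = 0.924 million m³

ΔV ≈ 0.924 million m³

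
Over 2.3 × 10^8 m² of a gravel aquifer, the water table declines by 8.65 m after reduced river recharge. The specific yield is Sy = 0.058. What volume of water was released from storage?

ΔV ≈ 1.15 × 10^8 m³

ΔV = Sy × A × Δh = 0.058 × 2.3 × 10^8 m² × 8.65 m = 1.154 × 10^8 m³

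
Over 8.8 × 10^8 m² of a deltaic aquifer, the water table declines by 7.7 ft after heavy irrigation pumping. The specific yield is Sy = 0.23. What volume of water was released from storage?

ΔV ≈ 4.75 × 10^8 m³

Δh = 7.7 ft = 2.347 m
ΔV = Sy × A × Δh = 0.23 × 8.8 × 10^8 m² × 2.347 m = 4.75 × 10^8 m³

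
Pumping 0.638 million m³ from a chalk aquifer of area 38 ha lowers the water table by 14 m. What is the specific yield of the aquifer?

A = 38 ha = 3.8 × 10^5 m²
ΔV = 0.638 million m³ = 6.38 × 10^5 m³
Sy = ΔV / (A × Δh) = 6.38 × 10^5 m³ / (3.8 × 10^5 m² × 14 m) = 0.1199

Sy ≈ 0.12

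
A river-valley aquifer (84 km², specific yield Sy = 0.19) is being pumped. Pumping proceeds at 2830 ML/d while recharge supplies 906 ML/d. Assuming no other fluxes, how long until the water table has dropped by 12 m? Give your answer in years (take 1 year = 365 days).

A = 84 km² = 8.4 × 10^7 m²
ΔV = Sy × A × Δh = 0.19 × 8.4 × 10^7 × 12 = 1.915 × 10^8 m³
Net withdrawal = 2830 − 906 = 1924 ML/d = 1.924 × 10^6 m³/d
t = ΔV / Q = 1.915 × 10^8 m³ / 1.924 × 10^6 m³/d = 99.54 d
t = 99.54 d ≈ 0.2727 years

t ≈ 0.273 years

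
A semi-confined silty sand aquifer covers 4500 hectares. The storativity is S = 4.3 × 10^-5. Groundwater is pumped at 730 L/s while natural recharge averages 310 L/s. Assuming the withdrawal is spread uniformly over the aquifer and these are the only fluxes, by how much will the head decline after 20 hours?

A = 4500 hectares = 4.5 × 10^7 m²
Net abstraction = 730 − 310 = 420 L/s
Q_net = 420 L/s = 36290 m³/d
t = 20 hours = 0.8333 d
ΔV = Q × t = 36290 m³/d × 0.8333 d = 30240 m³
Δh = ΔV / (S × A) = 30240 / (4.3 × 10^-5 × 4.5 × 10^7) = 15.63 m

Δh ≈ 15.6 m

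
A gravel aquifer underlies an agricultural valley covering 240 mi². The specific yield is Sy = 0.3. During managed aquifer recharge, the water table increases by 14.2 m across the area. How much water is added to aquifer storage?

A = 240 mi² = 6.216 × 10^8 m²
ΔV = Sy × A × Δh = 0.3 × 6.216 × 10^8 m² × 14.2 m = 2.648 × 10^9 m³

ΔV ≈ 2.65 × 10^9 m³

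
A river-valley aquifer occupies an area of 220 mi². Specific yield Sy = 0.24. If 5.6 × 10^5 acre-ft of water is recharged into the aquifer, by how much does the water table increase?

A = 220 mi² = 5.698 × 10^8 m²
ΔV = 5.6 × 10^5 acre-ft = 6.907 × 10^8 m³
Δh = ΔV / (Sy × A) = 6.907 × 10^8 m³ / (0.24 × 5.698 × 10^8 m²) = 5.051 m

Δh ≈ 5.05 m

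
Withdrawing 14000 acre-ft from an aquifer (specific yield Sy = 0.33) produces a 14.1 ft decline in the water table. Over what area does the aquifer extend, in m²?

A ≈ 1.22 × 10^7 m²

Δh = 14.1 ft = 4.298 m
ΔV = 14000 acre-ft = 1.727 × 10^7 m³
A = ΔV / (Sy × Δh) = 1.727 × 10^7 / (0.33 × 4.298) = 1.218 × 10^7 m²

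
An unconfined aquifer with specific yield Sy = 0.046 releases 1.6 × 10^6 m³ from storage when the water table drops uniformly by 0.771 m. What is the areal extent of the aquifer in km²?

A ≈ 45.1 km²

A = ΔV / (Sy × Δh) = 1.6 × 10^6 / (0.046 × 0.771) = 4.511 × 10^7 m²
A = 4.511 × 10^7 m² = 45.11 km²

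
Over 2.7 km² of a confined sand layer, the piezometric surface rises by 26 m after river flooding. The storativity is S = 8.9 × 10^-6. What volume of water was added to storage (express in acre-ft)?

ΔV ≈ 0.507 acre-ft

A = 2.7 km² = 2.7 × 10^6 m²
ΔV = S × A × Δh = 8.9 × 10^-6 × 2.7 × 10^6 m² × 26 m = 624.8 m³
ΔV = 624.8 m³ = 0.5065 acre-ft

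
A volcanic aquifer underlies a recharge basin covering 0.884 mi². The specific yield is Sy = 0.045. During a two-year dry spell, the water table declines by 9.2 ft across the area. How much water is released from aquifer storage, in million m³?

A = 0.884 mi² = 2.29 × 10^6 m²
Δh = 9.2 ft = 2.804 m
ΔV = Sy × A × Δh = 0.045 × 2.29 × 10^6 m² × 2.804 m = 2.889 × 10^5 m³
ΔV = 2.889 × 10^5 m³ = 0.2889 million m³

ΔV ≈ 0.289 million m³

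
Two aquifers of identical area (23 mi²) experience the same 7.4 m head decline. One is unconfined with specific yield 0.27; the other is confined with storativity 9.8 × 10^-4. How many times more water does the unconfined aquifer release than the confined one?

ΔV_u / ΔV_c ≈ 276

A = 23 mi² = 5.957 × 10^7 m²
Unconfined: ΔV_u = Sy × A × Δh = 0.27 × 5.957 × 10^7 × 7.4 = 1.19 × 10^8 m³
Confined: ΔV_c = S × A × Δh = 9.8 × 10^-4 × 5.957 × 10^7 × 7.4 = 4.32 × 10^5 m³
Ratio = ΔV_u / ΔV_c = Sy / S = 0.27 / 9.8 × 10^-4 = 275.5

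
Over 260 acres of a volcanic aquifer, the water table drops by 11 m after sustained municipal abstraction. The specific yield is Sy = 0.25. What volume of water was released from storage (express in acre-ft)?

ΔV ≈ 2350 acre-ft

A = 260 acres = 1.052 × 10^6 m²
ΔV = Sy × A × Δh = 0.25 × 1.052 × 10^6 m² × 11 m = 2.894 × 10^6 m³
ΔV = 2.894 × 10^6 m³ = 2346 acre-ft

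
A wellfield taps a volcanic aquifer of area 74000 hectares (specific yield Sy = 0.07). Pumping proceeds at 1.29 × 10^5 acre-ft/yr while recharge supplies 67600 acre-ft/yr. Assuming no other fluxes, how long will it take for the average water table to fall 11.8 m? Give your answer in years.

t ≈ 8.07 years

A = 74000 hectares = 7.4 × 10^8 m²
ΔV = Sy × A × Δh = 0.07 × 7.4 × 10^8 × 11.8 = 6.112 × 10^8 m³
Net withdrawal = 1.29 × 10^5 − 67600 = 61400 acre-ft/yr = 2.075 × 10^5 m³/d
t = ΔV / Q = 6.112 × 10^8 m³ / 2.075 × 10^5 m³/d = 2946 d
t = 2946 d ≈ 8.071 years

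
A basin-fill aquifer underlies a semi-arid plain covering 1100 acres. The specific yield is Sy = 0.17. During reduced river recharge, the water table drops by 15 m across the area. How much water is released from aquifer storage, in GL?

ΔV ≈ 11.4 GL

A = 1100 acres = 4.452 × 10^6 m²
ΔV = Sy × A × Δh = 0.17 × 4.452 × 10^6 m² × 15 m = 1.135 × 10^7 m³
ΔV = 1.135 × 10^7 m³ = 11.35 GL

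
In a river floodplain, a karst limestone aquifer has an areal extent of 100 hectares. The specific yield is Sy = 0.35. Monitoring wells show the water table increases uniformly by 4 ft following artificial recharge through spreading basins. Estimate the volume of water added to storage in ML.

A = 100 hectares = 1 × 10^6 m²
Δh = 4 ft = 1.219 m
ΔV = Sy × A × Δh = 0.35 × 1 × 10^6 m² × 1.219 m = 4.267 × 10^5 m³
ΔV = 4.267 × 10^5 m³ = 426.7 ML

ΔV ≈ 427 ML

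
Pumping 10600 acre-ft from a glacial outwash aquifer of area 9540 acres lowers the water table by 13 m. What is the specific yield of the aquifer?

A = 9540 acres = 3.861 × 10^7 m²
ΔV = 10600 acre-ft = 1.307 × 10^7 m³
Sy = ΔV / (A × Δh) = 1.307 × 10^7 m³ / (3.861 × 10^7 m² × 13 m) = 0.02605

Sy ≈ 0.026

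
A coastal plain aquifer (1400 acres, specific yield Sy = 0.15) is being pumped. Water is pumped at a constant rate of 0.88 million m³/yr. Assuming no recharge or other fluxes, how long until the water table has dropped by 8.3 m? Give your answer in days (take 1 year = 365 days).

t ≈ 2930 days

A = 1400 acres = 5.666 × 10^6 m²
ΔV = Sy × A × Δh = 0.15 × 5.666 × 10^6 × 8.3 = 7.054 × 10^6 m³
Q = 0.88 million m³/yr = 2411 m³/d
t = ΔV / Q = 7.054 × 10^6 m³ / 2411 m³/d = 2926 d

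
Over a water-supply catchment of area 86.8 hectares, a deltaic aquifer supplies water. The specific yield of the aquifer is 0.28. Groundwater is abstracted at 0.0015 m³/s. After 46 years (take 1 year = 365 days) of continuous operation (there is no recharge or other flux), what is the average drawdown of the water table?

A = 86.8 hectares = 8.68 × 10^5 m²
Q = 0.0015 m³/s = 129.6 m³/d
t = 46 years = 16790 d
ΔV = Q × t = 129.6 m³/d × 16790 d = 2.176 × 10^6 m³
Δh = ΔV / (Sy × A) = 2.176 × 10^6 / (0.28 × 8.68 × 10^5) = 8.953 m

Δh ≈ 8.95 m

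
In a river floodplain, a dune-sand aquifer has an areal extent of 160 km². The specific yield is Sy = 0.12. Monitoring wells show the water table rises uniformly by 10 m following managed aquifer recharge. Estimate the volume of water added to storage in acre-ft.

A = 160 km² = 1.6 × 10^8 m²
ΔV = Sy × A × Δh = 0.12 × 1.6 × 10^8 m² × 10 m = 1.92 × 10^8 m³
ΔV = 1.92 × 10^8 m³ = 1.557 × 10^5 acre-ft

ΔV ≈ 1.56 × 10^5 acre-ft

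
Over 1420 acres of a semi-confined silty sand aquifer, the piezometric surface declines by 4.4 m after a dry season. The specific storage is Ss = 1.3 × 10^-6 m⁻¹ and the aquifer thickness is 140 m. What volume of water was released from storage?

S = Ss × b = 1.3 × 10^-6 m⁻¹ × 140 m = 1.82 × 10^-4
A = 1420 acres = 5.747 × 10^6 m²
ΔV = S × A × Δh = 1.82 × 10^-4 × 5.747 × 10^6 m² × 4.4 m = 4602 m³

ΔV ≈ 4600 m³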